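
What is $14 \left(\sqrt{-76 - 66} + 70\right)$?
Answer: $980 + 14 i \sqrt{142} \approx 980.0 + 166.83 i$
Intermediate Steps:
$14 \left(\sqrt{-76 - 66} + 70\right) = 14 \left(\sqrt{-142} + 70\right) = 14 \left(i \sqrt{142} + 70\right) = 14 \left(70 + i \sqrt{142}\right) = 980 + 14 i \sqrt{142}$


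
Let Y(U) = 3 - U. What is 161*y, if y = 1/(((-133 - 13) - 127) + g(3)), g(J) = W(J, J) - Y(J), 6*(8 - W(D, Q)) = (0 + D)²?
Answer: -322/533 ≈ -0.60413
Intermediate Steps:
W(D, Q) = 8 - D²/6 (W(D, Q) = 8 - (0 + D)²/6 = 8 - D²/6)
g(J) = 5 + J - J²/6 (g(J) = (8 - J²/6) - (3 - J) = (8 - J²/6) + (-3 + J) = 5 + J - J²/6)
y = -2/533 (y = 1/(((-133 - 13) - 127) + (5 + 3 - ⅙*3²)) = 1/((-146 - 127) + (5 + 3 - ⅙*9)) = 1/(-273 + (5 + 3 - 3/2)) = 1/(-273 + 13/2) = 1/(-533/2) = -2/533 ≈ -0.0037523)
161*y = 161*(-2/533) = -322/533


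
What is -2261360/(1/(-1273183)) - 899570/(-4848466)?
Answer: 997095728582276975/346319 ≈ 2.8791e+12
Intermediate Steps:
-2261360/(1/(-1273183)) - 899570/(-4848466) = -2261360/(-1/1273183) - 899570*(-1/4848466) = -2261360*(-1273183) + 64255/346319 = 2879125108880 + 64255/346319 = 997095728582276975/346319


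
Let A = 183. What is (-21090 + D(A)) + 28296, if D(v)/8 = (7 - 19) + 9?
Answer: 7182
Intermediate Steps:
D(v) = -24 (D(v) = 8*((7 - 19) + 9) = 8*(-12 + 9) = 8*(-3) = -24)
(-21090 + D(A)) + 28296 = (-21090 - 24) + 28296 = -21114 + 28296 = 7182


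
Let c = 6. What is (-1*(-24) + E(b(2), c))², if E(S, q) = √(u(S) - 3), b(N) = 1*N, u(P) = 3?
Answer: 576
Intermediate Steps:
b(N) = N
E(S, q) = 0 (E(S, q) = √(3 - 3) = √0 = 0)
(-1*(-24) + E(b(2), c))² = (-1*(-24) + 0)² = (24 + 0)² = 24² = 576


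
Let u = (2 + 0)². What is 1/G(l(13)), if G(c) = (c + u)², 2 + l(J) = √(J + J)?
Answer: 15/242 - √26/121 ≈ 0.019843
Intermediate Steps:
l(J) = -2 + √2*√J (l(J) = -2 + √(J + J) = -2 + √(2*J) = -2 + √2*√J)
u = 4 (u = 2² = 4)
G(c) = (4 + c)² (G(c) = (c + 4)² = (4 + c)²)
1/G(l(13)) = 1/((4 + (-2 + √2*√13))²) = 1/((4 + (-2 + √26))²) = 1/((2 + √26)²) = (2 + √26)⁻²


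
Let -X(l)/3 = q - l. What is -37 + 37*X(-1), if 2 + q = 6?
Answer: -592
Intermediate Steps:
q = 4 (q = -2 + 6 = 4)
X(l) = -12 + 3*l (X(l) = -3*(4 - l) = -12 + 3*l)
-37 + 37*X(-1) = -37 + 37*(-12 + 3*(-1)) = -37 + 37*(-12 - 3) = -37 + 37*(-15) = -37 - 555 = -592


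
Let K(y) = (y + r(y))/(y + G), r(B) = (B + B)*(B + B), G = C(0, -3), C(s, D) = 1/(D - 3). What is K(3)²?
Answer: 54756/289 ≈ 189.47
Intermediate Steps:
C(s, D) = 1/(-3 + D)
G = -⅙ (G = 1/(-3 - 3) = 1/(-6) = -⅙ ≈ -0.16667)
r(B) = 4*B² (r(B) = (2*B)*(2*B) = 4*B²)
K(y) = (y + 4*y²)/(-⅙ + y) (K(y) = (y + 4*y²)/(y - ⅙) = (y + 4*y²)/(-⅙ + y))
K(3)² = (6*3*(1 + 4*3)/(-1 + 6*3))² = (6*3*(1 + 12)/(-1 + 18))² = (6*3*13/17)² = (6*3*(1/17)*13)² = (234/17)² = 54756/289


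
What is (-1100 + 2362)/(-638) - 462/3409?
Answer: -328351/155353 ≈ -2.1136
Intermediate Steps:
(-1100 + 2362)/(-638) - 462/3409 = 1262*(-1/638) - 462*1/3409 = -631/319 - 66/487 = -328351/155353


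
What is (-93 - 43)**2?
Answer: 18496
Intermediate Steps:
(-93 - 43)**2 = (-136)**2 = 18496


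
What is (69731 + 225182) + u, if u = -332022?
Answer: -37109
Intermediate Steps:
(69731 + 225182) + u = (69731 + 225182) - 332022 = 294913 - 332022 = -37109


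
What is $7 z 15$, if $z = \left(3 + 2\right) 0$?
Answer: $0$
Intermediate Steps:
$z = 0$ ($z = 5 \cdot 0 = 0$)
$7 z 15 = 7 \cdot 0 \cdot 15 = 0 \cdot 15 = 0$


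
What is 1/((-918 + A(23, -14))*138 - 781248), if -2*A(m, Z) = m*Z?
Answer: -1/885714 ≈ -1.1290e-6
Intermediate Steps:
A(m, Z) = -Z*m/2 (A(m, Z) = -m*Z/2 = -Z*m/2)
1/((-918 + A(23, -14))*138 - 781248) = 1/((-918 - ½*(-14)*23)*138 - 781248) = 1/((-918 + 161)*138 - 781248) = 1/(-757*138 - 781248) = 1/(-104466 - 781248) = 1/(-885714) = -1/885714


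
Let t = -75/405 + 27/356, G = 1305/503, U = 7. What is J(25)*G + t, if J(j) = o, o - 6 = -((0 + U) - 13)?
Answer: 149995267/4834836 ≈ 31.024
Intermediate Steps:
G = 1305/503 (G = 1305*(1/503) = 1305/503 ≈ 2.5944)
o = 12 (o = 6 - ((0 + 7) - 13) = 6 - (7 - 13) = 6 - 1*(-6) = 6 + 6 = 12)
J(j) = 12
t = -1051/9612 (t = -75*1/405 + 27*(1/356) = -5/27 + 27/356 = -1051/9612 ≈ -0.10934)
J(25)*G + t = 12*(1305/503) - 1051/9612 = 15660/503 - 1051/9612 = 149995267/4834836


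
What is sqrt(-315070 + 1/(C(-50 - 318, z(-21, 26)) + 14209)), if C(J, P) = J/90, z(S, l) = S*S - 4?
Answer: 5*I*sqrt(5149548022809157)/639221 ≈ 561.31*I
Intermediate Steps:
z(S, l) = -4 + S**2 (z(S, l) = S**2 - 4 = -4 + S**2)
C(J, P) = J/90 (C(J, P) = J*(1/90) = J/90)
sqrt(-315070 + 1/(C(-50 - 318, z(-21, 26)) + 14209)) = sqrt(-315070 + 1/((-50 - 318)/90 + 14209)) = sqrt(-315070 + 1/((1/90)*(-368) + 14209)) = sqrt(-315070 + 1/(-184/45 + 14209)) = sqrt(-315070 + 1/(639221/45)) = sqrt(-315070 + 45/639221) = sqrt(-201399360425/639221) = 5*I*sqrt(5149548022809157)/639221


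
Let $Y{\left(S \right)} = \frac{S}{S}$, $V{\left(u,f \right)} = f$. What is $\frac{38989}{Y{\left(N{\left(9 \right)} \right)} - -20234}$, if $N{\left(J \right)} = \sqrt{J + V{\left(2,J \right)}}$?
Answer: $\frac{38989}{20235} \approx 1.9268$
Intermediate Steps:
$N{\left(J \right)} = \sqrt{2} \sqrt{J}$ ($N{\left(J \right)} = \sqrt{J + J} = \sqrt{2 J} = \sqrt{2} \sqrt{J}$)
$Y{\left(S \right)} = 1$
$\frac{38989}{Y{\left(N{\left(9 \right)} \right)} - -20234} = \frac{38989}{1 - -20234} = \frac{38989}{1 + 20234} = \frac{38989}{20235}$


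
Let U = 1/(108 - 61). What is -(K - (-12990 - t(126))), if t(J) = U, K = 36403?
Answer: -2321472/47 ≈ -49393.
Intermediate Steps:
U = 1/47 ≈ 0.021277
t(J) = 1/47
-(K - (-12990 - t(126))) = -(36403 - (-12990 - 1*1/47)) = -(36403 - (-12990 - 1/47)) = -(36403 - 1*(-610531/47)) = -(36403 + 610531/47) = -1*2321472/47 = -2321472/47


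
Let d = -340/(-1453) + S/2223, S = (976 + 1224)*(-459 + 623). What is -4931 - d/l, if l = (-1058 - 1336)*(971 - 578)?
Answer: -57194658263389/11598998229 ≈ -4931.0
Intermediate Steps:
S = 360800 (S = 2200*164 = 360800)
l = -940842 (l = -2394*393 = -940842)
d = 524998220/3230019 (d = -340/(-1453) + 360800/2223 = -340*(-1/1453) + 360800*(1/2223) = 340/1453 + 360800/2223 = 524998220/3230019 ≈ 162.54)
-4931 - d/l = -4931 - 524998220/(3230019*(-940842)) = -4931 - 524998220*(-1)/(3230019*940842) = -4931 - 1*(-2003810/11598998229) = -4931 + 2003810/11598998229 = -57194658263389/11598998229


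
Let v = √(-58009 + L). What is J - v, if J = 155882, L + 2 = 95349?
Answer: 155882 - 7*√762 ≈ 1.5569e+5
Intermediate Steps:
L = 95347 (L = -2 + 95349 = 95347)
v = 7*√762 (v = √(-58009 + 95347) = √37338 = 7*√762 ≈ 193.23)
J - v = 155882 - 7*√762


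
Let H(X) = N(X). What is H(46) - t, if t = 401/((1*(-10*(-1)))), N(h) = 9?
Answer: -311/10 ≈ -31.100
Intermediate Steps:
H(X) = 9
t = 401/10 (t = 401/((1*10)) = 401/10 ≈ 40.100)
H(46) - t = 9 - 1*401/10 = 9 - 401/10 = -311/10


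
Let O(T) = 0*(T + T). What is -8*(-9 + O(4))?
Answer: 72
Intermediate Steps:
O(T) = 0 (O(T) = 0*(2*T) = 0)
-8*(-9 + O(4)) = -8*(-9 + 0) = -8*(-9) = 72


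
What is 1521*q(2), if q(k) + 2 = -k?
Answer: -6084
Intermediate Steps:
q(k) = -2 - k
1521*q(2) = 1521*(-2 - 1*2) = 1521*(-2 - 2) = 1521*(-4) = -6084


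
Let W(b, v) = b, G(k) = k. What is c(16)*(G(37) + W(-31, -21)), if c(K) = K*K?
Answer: 1536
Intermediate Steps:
c(K) = K**2
c(16)*(G(37) + W(-31, -21)) = 16**2*(37 - 31) = 256*6 = 1536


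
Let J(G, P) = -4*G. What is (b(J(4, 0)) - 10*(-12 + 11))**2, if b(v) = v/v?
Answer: 121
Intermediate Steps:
b(v) = 1
(b(J(4, 0)) - 10*(-12 + 11))**2 = (1 - 10*(-12 + 11))**2 = (1 - 10*(-1))**2 = (1 + 10)**2 = 11**2 = 121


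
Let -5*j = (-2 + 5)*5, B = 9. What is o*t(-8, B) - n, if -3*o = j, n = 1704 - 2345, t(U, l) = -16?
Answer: 625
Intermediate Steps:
j = -3 (j = -(-2 + 5)*5/5 = -3*5/5 = -⅕*15 = -3)
n = -641
o = 1 (o = -⅓*(-3) = 1)
o*t(-8, B) - n = 1*(-16) - 1*(-641) = -16 + 641 = 625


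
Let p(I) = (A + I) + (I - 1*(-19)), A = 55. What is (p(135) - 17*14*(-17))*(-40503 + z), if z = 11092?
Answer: -129114290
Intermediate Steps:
p(I) = 74 + 2*I (p(I) = (55 + I) + (I - 1*(-19)) = (55 + I) + (I + 19) = (55 + I) + (19 + I) = 74 + 2*I)
(p(135) - 17*14*(-17))*(-40503 + z) = ((74 + 2*135) - 17*14*(-17))*(-40503 + 11092) = ((74 + 270) - 238*(-17))*(-29411) = (344 + 4046)*(-29411) = 4390*(-29411) = -129114290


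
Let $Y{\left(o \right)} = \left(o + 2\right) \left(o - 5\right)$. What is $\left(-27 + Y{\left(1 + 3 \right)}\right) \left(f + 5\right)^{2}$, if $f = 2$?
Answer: $-1617$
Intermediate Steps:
$Y{\left(o \right)} = \left(-5 + o\right) \left(2 + o\right)$ ($Y{\left(o \right)} = \left(2 + o\right) \left(-5 + o\right) = \left(-5 + o\right) \left(2 + o\right)$)
$\left(-27 + Y{\left(1 + 3 \right)}\right) \left(f + 5\right)^{2} = \left(-27 - \left(10 - \left(1 + 3\right)^{2} + 3 \left(1 + 3\right)\right)\right) \left(2 + 5\right)^{2} = \left(-27 - \left(22 - 16\right)\right) 7^{2} = \left(-27 - 6\right) 49 = \left(-33\right) 49 = -1617$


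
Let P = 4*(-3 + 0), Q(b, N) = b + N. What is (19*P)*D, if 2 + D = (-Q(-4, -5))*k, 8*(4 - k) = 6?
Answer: -6213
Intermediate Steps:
k = 13/4 (k = 4 - ⅛*6 = 4 - ¾ = 13/4 ≈ 3.2500)
Q(b, N) = N + b
D = 109/4 (D = -2 - (-5 - 4)*(13/4) = -2 - 1*(-9)*(13/4) = -2 + 9*(13/4) = -2 + 117/4 = 109/4 ≈ 27.250)
P = -12 (P = 4*(-3) = -12)
(19*P)*D = (19*(-12))*(109/4) = -228*109/4 = -6213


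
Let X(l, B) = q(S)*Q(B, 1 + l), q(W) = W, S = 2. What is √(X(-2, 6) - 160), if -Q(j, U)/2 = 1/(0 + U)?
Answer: 2*I*√39 ≈ 12.49*I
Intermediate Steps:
Q(j, U) = -2/U (Q(j, U) = -2/(0 + U) = -2/U)
X(l, B) = -4/(1 + l) (X(l, B) = 2*(-2/(1 + l)) = -4/(1 + l))
√(X(-2, 6) - 160) = √(-4/(1 - 2) - 160) = √(-4/(-1) - 160) = √(-4*(-1) - 160) = √(4 - 160) = √(-156) = 2*I*√39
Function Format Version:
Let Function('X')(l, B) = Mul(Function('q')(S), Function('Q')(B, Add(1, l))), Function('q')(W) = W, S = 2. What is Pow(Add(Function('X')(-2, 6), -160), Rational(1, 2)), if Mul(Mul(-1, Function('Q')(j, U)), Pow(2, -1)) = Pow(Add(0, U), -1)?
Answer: Mul(2, I, Pow(39, Rational(1, 2))) ≈ Mul(12.490, I)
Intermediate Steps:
Function('Q')(j, U) = Mul(-2, Pow(U, -1)) (Function('Q')(j, U) = Mul(-2, Pow(Add(0, U), -1)) = Mul(-2, Pow(U, -1)))
Function('X')(l, B) = Mul(-4, Pow(Add(1, l), -1)) (Function('X')(l, B) = Mul(2, Mul(-2, Pow(Add(1, l), -1))) = Mul(-4, Pow(Add(1, l), -1)))
Pow(Add(Function('X')(-2, 6), -160), Rational(1, 2)) = Pow(Add(Mul(-4, Pow(Add(1, -2), -1)), -160), Rational(1, 2)) = Pow(Add(Mul(-4, Pow(-1, -1)), -160), Rational(1, 2)) = Pow(Add(Mul(-4, -1), -160), Rational(1, 2)) = Pow(Add(4, -160), Rational(1, 2)) = Pow(-156, Rational(1, 2)) = Mul(2, I, Pow(39, Rational(1, 2)))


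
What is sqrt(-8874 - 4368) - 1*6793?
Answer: -6793 + I*sqrt(13242) ≈ -6793.0 + 115.07*I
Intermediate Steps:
sqrt(-8874 - 4368) - 1*6793 = sqrt(-13242) - 6793 = I*sqrt(13242) - 6793 = -6793 + I*sqrt(13242)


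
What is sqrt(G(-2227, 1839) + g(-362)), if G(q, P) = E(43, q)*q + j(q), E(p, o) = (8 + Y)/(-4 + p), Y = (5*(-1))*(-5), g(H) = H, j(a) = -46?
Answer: I*sqrt(387413)/13 ≈ 47.879*I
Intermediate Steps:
Y = 25 (Y = -5*(-5) = 25)
E(p, o) = 33/(-4 + p) (E(p, o) = (8 + 25)/(-4 + p) = 33/(-4 + p))
G(q, P) = -46 + 11*q/13 (G(q, P) = (33/(-4 + 43))*q - 46 = (33/39)*q - 46 = (33*(1/39))*q - 46 = 11*q/13 - 46 = -46 + 11*q/13)
sqrt(G(-2227, 1839) + g(-362)) = sqrt((-46 + (11/13)*(-2227)) - 362) = sqrt((-46 - 24497/13) - 362) = sqrt(-25095/13 - 362) = sqrt(-29801/13) = I*sqrt(387413)/13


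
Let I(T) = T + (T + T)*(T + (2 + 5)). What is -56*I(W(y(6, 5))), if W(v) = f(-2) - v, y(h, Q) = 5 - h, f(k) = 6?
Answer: -11368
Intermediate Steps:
W(v) = 6 - v
I(T) = T + 2*T*(7 + T) (I(T) = T + (2*T)*(T + 7) = T + (2*T)*(7 + T) = T + 2*T*(7 + T))
-56*I(W(y(6, 5))) = -56*(6 - (5 - 1*6))*(15 + 2*(6 - (5 - 1*6))) = -56*(6 - (5 - 6))*(15 + 2*(6 - (5 - 6))) = -56*(6 - 1*(-1))*(15 + 2*(6 - 1*(-1))) = -56*(6 + 1)*(15 + 2*(6 + 1)) = -392*(15 + 2*7) = -392*(15 + 14) = -392*29 = -56*203 = -11368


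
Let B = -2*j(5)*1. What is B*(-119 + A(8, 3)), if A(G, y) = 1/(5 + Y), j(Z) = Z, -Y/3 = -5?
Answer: 2379/2 ≈ 1189.5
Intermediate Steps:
Y = 15 (Y = -3*(-5) = 15)
A(G, y) = 1/20 (A(G, y) = 1/(5 + 15) = 1/20)
B = -10 (B = -2*5*1 = -10*1 = -10)
B*(-119 + A(8, 3)) = -10*(-119 + 1/20) = -10*(-2379/20) = 2379/2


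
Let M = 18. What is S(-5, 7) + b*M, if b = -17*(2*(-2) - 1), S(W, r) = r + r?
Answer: 1544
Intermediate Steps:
S(W, r) = 2*r
b = 85 (b = -17*(-4 - 1) = -17*(-5) = 85)
S(-5, 7) + b*M = 2*7 + 85*18 = 14 + 1530 = 1544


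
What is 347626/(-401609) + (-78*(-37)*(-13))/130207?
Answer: -60330905044/52292303063 ≈ -1.1537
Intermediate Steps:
347626/(-401609) + (-78*(-37)*(-13))/130207 = 347626*(-1/401609) + (2886*(-13))*(1/130207) = -347626/401609 - 37518*1/130207 = -347626/401609 - 37518/130207 = -60330905044/52292303063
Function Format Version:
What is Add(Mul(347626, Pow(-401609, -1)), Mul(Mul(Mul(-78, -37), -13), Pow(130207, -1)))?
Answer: Rational(-60330905044, 52292303063) ≈ -1.1537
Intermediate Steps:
Add(Mul(347626, Pow(-401609, -1)), Mul(Mul(Mul(-78, -37), -13), Pow(130207, -1))) = Add(Mul(347626, Rational(-1, 401609)), Mul(Mul(2886, -13), Rational(1, 130207))) = Add(Rational(-347626, 401609), Mul(-37518, Rational(1, 130207))) = Add(Rational(-347626, 401609), Rational(-37518, 130207)) = Rational(-60330905044, 52292303063)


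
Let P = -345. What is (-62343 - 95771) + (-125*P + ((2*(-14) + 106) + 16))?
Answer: -114895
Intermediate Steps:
(-62343 - 95771) + (-125*P + ((2*(-14) + 106) + 16)) = (-62343 - 95771) + (-125*(-345) + ((2*(-14) + 106) + 16)) = -158114 + (43125 + ((-28 + 106) + 16)) = -158114 + (43125 + (78 + 16)) = -158114 + (43125 + 94) = -158114 + 43219 = -114895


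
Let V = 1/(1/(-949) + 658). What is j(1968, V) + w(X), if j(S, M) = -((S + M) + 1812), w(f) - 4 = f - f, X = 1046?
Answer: -2357890165/624441 ≈ -3776.0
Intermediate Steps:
w(f) = 4 (w(f) = 4 + (f - f) = 4 + 0 = 4)
V = 949/624441 (V = 1/(-1/949 + 658) = 1/(624441/949) = 949/624441 ≈ 0.0015198)
j(S, M) = -1812 - M - S (j(S, M) = -((M + S) + 1812) = -(1812 + M + S) = -1812 - M - S)
j(1968, V) + w(X) = (-1812 - 1*949/624441 - 1*1968) + 4 = (-1812 - 949/624441 - 1968) + 4 = -2360387929/624441 + 4 = -2357890165/624441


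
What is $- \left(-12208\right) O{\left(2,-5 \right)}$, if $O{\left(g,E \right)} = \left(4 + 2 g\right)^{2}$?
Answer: $781312$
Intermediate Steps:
$- \left(-12208\right) O{\left(2,-5 \right)} = - \left(-12208\right) 4 \left(2 + 2\right)^{2} = - \left(-12208\right) 4 \cdot 4^{2} = - \left(-12208\right) 4 \cdot 16 = - \left(-12208\right) 64 = \left(-1\right) \left(-781312\right) = 781312$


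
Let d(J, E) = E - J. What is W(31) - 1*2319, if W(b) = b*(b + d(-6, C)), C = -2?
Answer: -1234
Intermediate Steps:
W(b) = b*(4 + b) (W(b) = b*(b + (-2 - 1*(-6))) = b*(b + (-2 + 6)) = b*(b + 4) = b*(4 + b))
W(31) - 1*2319 = 31*(4 + 31) - 1*2319 = 31*35 - 2319 = 1085 - 2319 = -1234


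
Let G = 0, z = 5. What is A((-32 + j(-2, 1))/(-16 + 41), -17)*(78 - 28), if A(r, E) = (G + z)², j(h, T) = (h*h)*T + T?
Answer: 1250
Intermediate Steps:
j(h, T) = T + T*h² (j(h, T) = h²*T + T = T*h² + T = T + T*h²)
A(r, E) = 25 (A(r, E) = (0 + 5)² = 5² = 25)
A((-32 + j(-2, 1))/(-16 + 41), -17)*(78 - 28) = 25*(78 - 28) = 25*50 = 1250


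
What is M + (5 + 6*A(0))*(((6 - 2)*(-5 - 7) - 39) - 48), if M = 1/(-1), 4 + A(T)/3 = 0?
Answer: 9044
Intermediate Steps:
A(T) = -12 (A(T) = -12 + 3*0 = -12 + 0 = -12)
M = -1
M + (5 + 6*A(0))*(((6 - 2)*(-5 - 7) - 39) - 48) = -1 + (5 + 6*(-12))*(((6 - 2)*(-5 - 7) - 39) - 48) = -1 + (5 - 72)*((4*(-12) - 39) - 48) = -1 - 67*((-48 - 39) - 48) = -1 - 67*(-87 - 48) = -1 - 67*(-135) = -1 + 9045 = 9044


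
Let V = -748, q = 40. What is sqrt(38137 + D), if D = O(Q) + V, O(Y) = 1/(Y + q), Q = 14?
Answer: sqrt(12114042)/18 ≈ 193.36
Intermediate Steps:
O(Y) = 1/(40 + Y) (O(Y) = 1/(Y + 40) = 1/(40 + Y))
D = -40391/54 (D = 1/(40 + 14) - 748 = 1/54 - 748 = -40391/54 ≈ -747.98)
sqrt(38137 + D) = sqrt(38137 - 40391/54) = sqrt(2019007/54) = sqrt(12114042)/18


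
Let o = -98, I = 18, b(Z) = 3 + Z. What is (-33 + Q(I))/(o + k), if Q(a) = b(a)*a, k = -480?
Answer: -345/578 ≈ -0.59689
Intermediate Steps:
Q(a) = a*(3 + a) (Q(a) = (3 + a)*a = a*(3 + a))
(-33 + Q(I))/(o + k) = (-33 + 18*(3 + 18))/(-98 - 480) = (-33 + 18*21)/(-578) = (-33 + 378)*(-1/578) = 345*(-1/578) = -345/578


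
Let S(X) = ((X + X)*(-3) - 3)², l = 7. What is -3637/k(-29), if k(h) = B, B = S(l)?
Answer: -3637/2025 ≈ -1.7960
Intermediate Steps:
S(X) = (-3 - 6*X)² (S(X) = ((2*X)*(-3) - 3)² = (-6*X - 3)² = (-3 - 6*X)²)
B = 2025 (B = 9*(1 + 2*7)² = 9*(1 + 14)² = 9*15² = 9*225 = 2025)
k(h) = 2025
-3637/k(-29) = -3637/2025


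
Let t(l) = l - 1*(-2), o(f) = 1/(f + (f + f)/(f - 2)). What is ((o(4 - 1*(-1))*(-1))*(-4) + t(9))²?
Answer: 82369/625 ≈ 131.79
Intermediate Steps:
o(f) = 1/(f + 2*f/(-2 + f)) (o(f) = 1/(f + (2*f)/(-2 + f)) = 1/(f + 2*f/(-2 + f)))
t(l) = 2 + l (t(l) = l + 2 = 2 + l)
((o(4 - 1*(-1))*(-1))*(-4) + t(9))² = ((((-2 + (4 - 1*(-1)))/(4 - 1*(-1))²)*(-1))*(-4) + (2 + 9))² = ((((-2 + (4 + 1))/(4 + 1)²)*(-1))*(-4) + 11)² = ((((-2 + 5)/5²)*(-1))*(-4) + 11)² = ((((1/25)*3)*(-1))*(-4) + 11)² = (((3/25)*(-1))*(-4) + 11)² = (-3/25*(-4) + 11)² = (12/25 + 11)² = (287/25)² = 82369/625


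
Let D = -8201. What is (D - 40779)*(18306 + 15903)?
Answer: -1675556820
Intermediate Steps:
(D - 40779)*(18306 + 15903) = (-8201 - 40779)*(18306 + 15903) = -48980*34209 = -1675556820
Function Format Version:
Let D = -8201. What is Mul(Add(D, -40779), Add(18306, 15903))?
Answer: -1675556820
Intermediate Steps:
Mul(Add(D, -40779), Add(18306, 15903)) = Mul(Add(-8201, -40779), Add(18306, 15903)) = Mul(-48980, 34209) = -1675556820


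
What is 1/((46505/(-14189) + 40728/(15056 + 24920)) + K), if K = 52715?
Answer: 70902433/3737461606309 ≈ 1.8971e-5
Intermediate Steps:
1/((46505/(-14189) + 40728/(15056 + 24920)) + K) = 1/((46505/(-14189) + 40728/(15056 + 24920)) + 52715) = 1/((46505*(-1/14189) + 40728/39976) + 52715) = 1/((-46505/14189 + 40728*(1/39976)) + 52715) = 1/((-46505/14189 + 5091/4997) + 52715) = 1/(-160149286/70902433 + 52715) = 1/(3737461606309/70902433) = 70902433/3737461606309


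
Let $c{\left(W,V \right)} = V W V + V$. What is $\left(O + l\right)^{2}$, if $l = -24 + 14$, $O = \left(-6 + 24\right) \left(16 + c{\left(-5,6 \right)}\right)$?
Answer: $8145316$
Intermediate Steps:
$c{\left(W,V \right)} = V + W V^{2}$ ($c{\left(W,V \right)} = W V^{2} + V = V + W V^{2}$)
$O = -2844$ ($O = \left(-6 + 24\right) \left(16 + 6 \left(1 + 6 \left(-5\right)\right)\right) = 18 \left(16 + 6 \left(1 - 30\right)\right) = 18 \left(16 + 6 \left(-29\right)\right) = 18 \left(16 - 174\right) = 18 \left(-158\right) = -2844$)
$l = -10$
$\left(O + l\right)^{2} = \left(-2844 - 10\right)^{2} = \left(-2854\right)^{2} = 8145316$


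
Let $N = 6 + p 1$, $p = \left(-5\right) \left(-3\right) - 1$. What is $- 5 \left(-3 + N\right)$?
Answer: $-85$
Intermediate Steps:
$p = 14$ ($p = 15 - 1 = 14$)
$N = 20$ ($N = 6 + 14 \cdot 1 = 6 + 14 = 20$)
$- 5 \left(-3 + N\right) = - 5 \left(-3 + 20\right) = \left(-5\right) 17 = -85$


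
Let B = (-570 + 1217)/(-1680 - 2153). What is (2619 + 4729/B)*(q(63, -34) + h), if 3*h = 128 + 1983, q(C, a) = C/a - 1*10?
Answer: -579753713330/32997 ≈ -1.7570e+7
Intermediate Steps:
B = -647/3833 (B = 647/(-3833) = 647*(-1/3833) = -647/3833 ≈ -0.16880)
q(C, a) = -10 + C/a (q(C, a) = C/a - 10 = -10 + C/a)
h = 2111/3 (h = (128 + 1983)/3 = (1/3)*2111 = 2111/3 ≈ 703.67)
(2619 + 4729/B)*(q(63, -34) + h) = (2619 + 4729/(-647/3833))*((-10 + 63/(-34)) + 2111/3) = (2619 + 4729*(-3833/647))*((-10 + 63*(-1/34)) + 2111/3) = (2619 - 18126257/647)*((-10 - 63/34) + 2111/3) = -16431764*(-403/34 + 2111/3)/647 = -16431764/647*70565/102 = -579753713330/32997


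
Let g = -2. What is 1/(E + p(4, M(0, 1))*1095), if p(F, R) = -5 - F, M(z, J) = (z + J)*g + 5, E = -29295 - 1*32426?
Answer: -1/71576 ≈ -1.3971e-5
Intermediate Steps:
E = -61721 (E = -29295 - 32426 = -61721)
M(z, J) = 5 - 2*J - 2*z (M(z, J) = (z + J)*(-2) + 5 = (J + z)*(-2) + 5 = (-2*J - 2*z) + 5 = 5 - 2*J - 2*z)
1/(E + p(4, M(0, 1))*1095) = 1/(-61721 + (-5 - 1*4)*1095) = 1/(-61721 + (-5 - 4)*1095) = 1/(-61721 - 9*1095) = 1/(-61721 - 9855) = 1/(-71576) = -1/71576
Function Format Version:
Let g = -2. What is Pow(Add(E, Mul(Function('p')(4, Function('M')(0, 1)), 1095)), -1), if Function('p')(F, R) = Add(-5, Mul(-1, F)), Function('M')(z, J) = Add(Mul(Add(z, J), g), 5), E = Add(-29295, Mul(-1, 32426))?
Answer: Rational(-1, 71576) ≈ -1.3971e-5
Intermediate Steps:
E = -61721 (E = Add(-29295, -32426) = -61721)
Function('M')(z, J) = Add(5, Mul(-2, J), Mul(-2, z)) (Function('M')(z, J) = Add(Mul(Add(z, J), -2), 5) = Add(Mul(Add(J, z), -2), 5) = Add(Add(Mul(-2, J), Mul(-2, z)), 5) = Add(5, Mul(-2, J), Mul(-2, z)))
Pow(Add(E, Mul(Function('p')(4, Function('M')(0, 1)), 1095)), -1) = Pow(Add(-61721, Mul(Add(-5, Mul(-1, 4)), 1095)), -1) = Pow(Add(-61721, Mul(Add(-5, -4), 1095)), -1) = Pow(Add(-61721, Mul(-9, 1095)), -1) = Pow(Add(-61721, -9855), -1) = Pow(-71576, -1) = Rational(-1, 71576)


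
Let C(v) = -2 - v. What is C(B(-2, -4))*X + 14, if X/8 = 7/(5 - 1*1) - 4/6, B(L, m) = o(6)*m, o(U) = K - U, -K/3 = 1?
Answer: -946/3 ≈ -315.33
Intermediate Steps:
K = -3 (K = -3*1 = -3)
o(U) = -3 - U
B(L, m) = -9*m (B(L, m) = (-3 - 1*6)*m = (-3 - 6)*m = -9*m)
X = 26/3 (X = 8*(7/(5 - 1*1) - 4/6) = 8*(7/(5 - 1) - 4*1/6) = 8*(7/4 - 2/3) = 8*(13/12) = 26/3 ≈ 8.6667)
C(B(-2, -4))*X + 14 = (-2 - (-9)*(-4))*(26/3) + 14 = (-2 - 1*36)*(26/3) + 14 = (-2 - 36)*(26/3) + 14 = -38*26/3 + 14 = -988/3 + 14 = -946/3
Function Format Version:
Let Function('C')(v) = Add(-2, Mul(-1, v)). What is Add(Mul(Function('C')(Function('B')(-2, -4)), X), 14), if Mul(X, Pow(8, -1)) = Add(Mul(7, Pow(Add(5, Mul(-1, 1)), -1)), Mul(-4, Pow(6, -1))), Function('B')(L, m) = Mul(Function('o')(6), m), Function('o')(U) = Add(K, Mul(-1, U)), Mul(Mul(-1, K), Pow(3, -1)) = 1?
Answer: Rational(-946, 3) ≈ -315.33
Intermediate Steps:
K = -3 (K = Mul(-3, 1) = -3)
Function('o')(U) = Add(-3, Mul(-1, U))
Function('B')(L, m) = Mul(-9, m) (Function('B')(L, m) = Mul(Add(-3, Mul(-1, 6)), m) = Mul(Add(-3, -6), m) = Mul(-9, m))
X = Rational(26, 3) (X = Mul(8, Add(Mul(7, Pow(Add(5, Mul(-1, 1)), -1)), Mul(-4, Pow(6, -1)))) = Mul(8, Add(Mul(7, Pow(Add(5, -1), -1)), Mul(-4, Rational(1, 6)))) = Mul(8, Add(Mul(7, Pow(4, -1)), Rational(-2, 3))) = Mul(8, Add(Mul(7, Rational(1, 4)), Rational(-2, 3))) = Mul(8, Add(Rational(7, 4), Rational(-2, 3))) = Mul(8, Rational(13, 12)) = Rational(26, 3) ≈ 8.6667)
Add(Mul(Function('C')(Function('B')(-2, -4)), X), 14) = Add(Mul(Add(-2, Mul(-1, Mul(-9, -4))), Rational(26, 3)), 14) = Add(Mul(Add(-2, Mul(-1, 36)), Rational(26, 3)), 14) = Add(Mul(Add(-2, -36), Rational(26, 3)), 14) = Add(Mul(-38, Rational(26, 3)), 14) = Add(Rational(-988, 3), 14) = Rational(-946, 3)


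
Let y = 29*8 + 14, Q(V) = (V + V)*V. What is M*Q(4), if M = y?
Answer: 7872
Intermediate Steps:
Q(V) = 2*V² (Q(V) = (2*V)*V = 2*V²)
y = 246 (y = 232 + 14 = 246)
M = 246
M*Q(4) = 246*(2*4²) = 246*(2*16) = 246*32 = 7872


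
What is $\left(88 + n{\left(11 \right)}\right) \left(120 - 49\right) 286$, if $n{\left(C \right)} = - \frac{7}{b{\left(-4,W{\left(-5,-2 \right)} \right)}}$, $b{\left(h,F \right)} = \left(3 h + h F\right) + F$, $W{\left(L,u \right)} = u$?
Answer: $\frac{5431855}{3} \approx 1.8106 \cdot 10^{6}$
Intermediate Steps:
$b{\left(h,F \right)} = F + 3 h + F h$ ($b{\left(h,F \right)} = \left(3 h + F h\right) + F = F + 3 h + F h$)
$n{\left(C \right)} = \frac{7}{6}$ ($n{\left(C \right)} = - \frac{7}{-2 + 3 \left(-4\right) - -8} = - \frac{7}{-2 - 12 + 8} = - \frac{7}{-6} = \left(-7\right) \left(- \frac{1}{6}\right) = \frac{7}{6}$)
$\left(88 + n{\left(11 \right)}\right) \left(120 - 49\right) 286 = \left(88 + \frac{7}{6}\right) \left(120 - 49\right) 286 = \frac{535}{6} \cdot 71 \cdot 286 = \frac{37985}{6} \cdot 286 = \frac{5431855}{3}$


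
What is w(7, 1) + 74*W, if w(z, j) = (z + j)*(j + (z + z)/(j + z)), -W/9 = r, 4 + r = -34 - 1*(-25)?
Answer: 8680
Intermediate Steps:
r = -13 (r = -4 + (-34 - 1*(-25)) = -4 + (-34 + 25) = -4 - 9 = -13)
W = 117 (W = -9*(-13) = 117)
w(z, j) = (j + z)*(j + 2*z/(j + z)) (w(z, j) = (j + z)*(j + (2*z)/(j + z)) = (j + z)*(j + 2*z/(j + z)))
w(7, 1) + 74*W = (1**2 + 2*7 + 1*7) + 74*117 = (1 + 14 + 7) + 8658 = 22 + 8658 = 8680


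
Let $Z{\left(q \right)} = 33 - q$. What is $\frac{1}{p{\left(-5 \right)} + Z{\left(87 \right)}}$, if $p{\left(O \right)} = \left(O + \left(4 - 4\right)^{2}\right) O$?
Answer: $- \frac{1}{29} \approx -0.034483$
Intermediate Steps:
$p{\left(O \right)} = O^{2}$ ($p{\left(O \right)} = \left(O + 0^{2}\right) O = \left(O + 0\right) O = O O = O^{2}$)
$\frac{1}{p{\left(-5 \right)} + Z{\left(87 \right)}} = \frac{1}{\left(-5\right)^{2} + \left(33 - 87\right)} = \frac{1}{25 + \left(33 - 87\right)} = \frac{1}{25 - 54} = \frac{1}{-29} = - \frac{1}{29}$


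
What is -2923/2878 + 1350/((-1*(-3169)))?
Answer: -5377687/9120382 ≈ -0.58963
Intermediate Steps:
-2923/2878 + 1350/((-1*(-3169))) = -2923*1/2878 + 1350/3169 = -2923/2878 + 1350*(1/3169) = -2923/2878 + 1350/3169 = -5377687/9120382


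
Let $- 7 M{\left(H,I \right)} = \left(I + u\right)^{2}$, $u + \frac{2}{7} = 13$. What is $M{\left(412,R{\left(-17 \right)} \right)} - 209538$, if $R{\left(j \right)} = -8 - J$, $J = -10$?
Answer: $- \frac{71882143}{343} \approx -2.0957 \cdot 10^{5}$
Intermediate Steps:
$u = \frac{89}{7}$ ($u = - \frac{2}{7} + 13 = \frac{89}{7} \approx 12.714$)
$R{\left(j \right)} = 2$ ($R{\left(j \right)} = -8 - -10 = -8 + 10 = 2$)
$M{\left(H,I \right)} = - \frac{\left(\frac{89}{7} + I\right)^{2}}{7}$ ($M{\left(H,I \right)} = - \frac{\left(I + \frac{89}{7}\right)^{2}}{7} = - \frac{\left(\frac{89}{7} + I\right)^{2}}{7}$)
$M{\left(412,R{\left(-17 \right)} \right)} - 209538 = - \frac{\left(89 + 7 \cdot 2\right)^{2}}{343} - 209538 = - \frac{\left(89 + 14\right)^{2}}{343} - 209538 = - \frac{103^{2}}{343} - 209538 = \left(- \frac{1}{343}\right) 10609 - 209538 = - \frac{10609}{343} - 209538 = - \frac{71882143}{343}$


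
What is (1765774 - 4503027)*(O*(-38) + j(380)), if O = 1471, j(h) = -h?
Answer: 154047124334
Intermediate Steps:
(1765774 - 4503027)*(O*(-38) + j(380)) = (1765774 - 4503027)*(1471*(-38) - 1*380) = -2737253*(-55898 - 380) = -2737253*(-56278) = 154047124334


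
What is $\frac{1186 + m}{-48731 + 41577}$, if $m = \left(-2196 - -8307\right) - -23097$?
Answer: $- \frac{2171}{511} \approx -4.2485$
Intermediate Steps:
$m = 29208$ ($m = \left(-2196 + 8307\right) + 23097 = 6111 + 23097 = 29208$)
$\frac{1186 + m}{-48731 + 41577} = \frac{1186 + 29208}{-48731 + 41577} = \frac{30394}{-7154} = 30394 \left(- \frac{1}{7154}\right) = - \frac{2171}{511}$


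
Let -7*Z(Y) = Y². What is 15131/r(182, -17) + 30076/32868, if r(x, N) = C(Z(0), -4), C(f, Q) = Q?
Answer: -124301351/32868 ≈ -3781.8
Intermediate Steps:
Z(Y) = -Y²/7
r(x, N) = -4
15131/r(182, -17) + 30076/32868 = 15131/(-4) + 30076/32868 = 15131*(-¼) + 30076*(1/32868) = -15131/4 + 7519/8217 = -124301351/32868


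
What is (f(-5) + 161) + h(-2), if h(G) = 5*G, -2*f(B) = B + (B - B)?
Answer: 307/2 ≈ 153.50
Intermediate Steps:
f(B) = -B/2 (f(B) = -(B + (B - B))/2 = -(B + 0)/2 = -B/2)
(f(-5) + 161) + h(-2) = (-1/2*(-5) + 161) + 5*(-2) = (5/2 + 161) - 10 = 327/2 - 10 = 307/2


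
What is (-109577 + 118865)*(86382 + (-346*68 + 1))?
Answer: 583797240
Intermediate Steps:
(-109577 + 118865)*(86382 + (-346*68 + 1)) = 9288*(86382 + (-23528 + 1)) = 9288*(86382 - 23527) = 9288*62855 = 583797240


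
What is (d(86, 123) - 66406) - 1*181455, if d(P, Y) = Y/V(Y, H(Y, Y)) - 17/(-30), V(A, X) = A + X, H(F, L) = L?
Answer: -3717899/15 ≈ -2.4786e+5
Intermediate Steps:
d(P, Y) = 16/15 (d(P, Y) = Y/(Y + Y) - 17/(-30) = Y/((2*Y)) - 17*(-1/30) = Y*(1/(2*Y)) + 17/30 = ½ + 17/30 = 16/15)
(d(86, 123) - 66406) - 1*181455 = (16/15 - 66406) - 1*181455 = -996074/15 - 181455 = -3717899/15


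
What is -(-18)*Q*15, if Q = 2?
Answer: 540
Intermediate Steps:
-(-18)*Q*15 = -(-18)*2*15 = -2*(-18)*15 = 36*15 = 540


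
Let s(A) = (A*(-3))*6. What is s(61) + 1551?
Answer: 453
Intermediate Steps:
s(A) = -18*A (s(A) = -3*A*6 = -18*A)
s(61) + 1551 = -18*61 + 1551 = -1098 + 1551 = 453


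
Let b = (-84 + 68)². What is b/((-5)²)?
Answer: 256/25 ≈ 10.240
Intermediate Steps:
b = 256 (b = (-16)² = 256)
b/((-5)²) = 256/((-5)²) = 256/25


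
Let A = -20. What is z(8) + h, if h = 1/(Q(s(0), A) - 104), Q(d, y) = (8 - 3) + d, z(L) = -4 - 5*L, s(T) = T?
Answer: -4357/99 ≈ -44.010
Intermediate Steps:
Q(d, y) = 5 + d
h = -1/99 (h = 1/((5 + 0) - 104) = 1/(5 - 104) = 1/(-99) = -1/99 ≈ -0.010101)
z(8) + h = (-4 - 5*8) - 1/99 = (-4 - 40) - 1/99 = -44 - 1/99 = -4357/99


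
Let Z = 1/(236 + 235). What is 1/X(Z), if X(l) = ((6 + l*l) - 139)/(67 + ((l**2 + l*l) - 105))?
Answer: 2107489/7376213 ≈ 0.28571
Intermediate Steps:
Z = 1/471 ≈ 0.0021231
X(l) = (-133 + l**2)/(-38 + 2*l**2) (X(l) = ((6 + l**2) - 139)/(67 + ((l**2 + l**2) - 105)) = (-133 + l**2)/(67 + (2*l**2 - 105)) = (-133 + l**2)/(67 + (-105 + 2*l**2)) = (-133 + l**2)/(-38 + 2*l**2))
1/X(Z) = 1/((-133 + (1/471)**2)/(2*(-19 + (1/471)**2))) = 1/((-133 + 1/221841)/(2*(-19 + 1/221841))) = 1/((1/2)*(-29504852/221841)/(-4214978/221841)) = 1/((1/2)*(-221841/4214978)*(-29504852/221841)) = 1/(7376213/2107489) = 2107489/7376213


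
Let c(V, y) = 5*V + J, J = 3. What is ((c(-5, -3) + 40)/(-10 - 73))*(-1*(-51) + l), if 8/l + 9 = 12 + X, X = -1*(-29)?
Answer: -1845/166 ≈ -11.114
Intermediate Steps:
X = 29
c(V, y) = 3 + 5*V (c(V, y) = 5*V + 3 = 3 + 5*V)
l = ¼ (l = 8/(-9 + (12 + 29)) = 8/(-9 + 41) = 8/32 = 8*(1/32) = ¼ ≈ 0.25000)
((c(-5, -3) + 40)/(-10 - 73))*(-1*(-51) + l) = (((3 + 5*(-5)) + 40)/(-10 - 73))*(-1*(-51) + ¼) = (((3 - 25) + 40)/(-83))*(51 + ¼) = ((-22 + 40)*(-1/83))*(205/4) = (18*(-1/83))*(205/4) = -18/83*205/4 = -1845/166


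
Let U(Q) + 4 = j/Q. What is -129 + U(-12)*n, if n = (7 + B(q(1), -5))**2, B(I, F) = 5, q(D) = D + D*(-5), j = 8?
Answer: -801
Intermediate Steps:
q(D) = -4*D (q(D) = D - 5*D = -4*D)
U(Q) = -4 + 8/Q
n = 144 (n = (7 + 5)**2 = 12**2 = 144)
-129 + U(-12)*n = -129 + (-4 + 8/(-12))*144 = -129 + (-4 + 8*(-1/12))*144 = -129 + (-4 - 2/3)*144 = -129 - 14/3*144 = -129 - 672 = -801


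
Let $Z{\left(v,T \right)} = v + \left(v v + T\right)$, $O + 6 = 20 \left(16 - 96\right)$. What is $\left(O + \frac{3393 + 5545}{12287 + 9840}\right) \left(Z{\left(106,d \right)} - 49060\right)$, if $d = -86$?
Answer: $\frac{12321684544}{203} \approx 6.0698 \cdot 10^{7}$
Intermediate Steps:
$O = -1606$ ($O = -6 + 20 \left(16 - 96\right) = -6 + 20 \left(-80\right) = -6 - 1600 = -1606$)
$Z{\left(v,T \right)} = T + v + v^{2}$ ($Z{\left(v,T \right)} = v + \left(v^{2} + T\right) = v + \left(T + v^{2}\right) = T + v + v^{2}$)
$\left(O + \frac{3393 + 5545}{12287 + 9840}\right) \left(Z{\left(106,d \right)} - 49060\right) = \left(-1606 + \frac{3393 + 5545}{12287 + 9840}\right) \left(\left(-86 + 106 + 106^{2}\right) - 49060\right) = \left(-1606 + \frac{8938}{22127}\right) \left(\left(-86 + 106 + 11236\right) - 49060\right) = \left(-1606 + 8938 \cdot \frac{1}{22127}\right) \left(11256 - 49060\right) = \left(-1606 + \frac{82}{203}\right) \left(-37804\right) = \left(- \frac{325936}{203}\right) \left(-37804\right) = \frac{12321684544}{203}$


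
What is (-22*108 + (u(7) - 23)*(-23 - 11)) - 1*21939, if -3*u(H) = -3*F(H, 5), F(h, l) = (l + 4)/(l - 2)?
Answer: -23635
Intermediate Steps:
F(h, l) = (4 + l)/(-2 + l)
u(H) = 3 (u(H) = -(-1)*(4 + 5)/(-2 + 5) = -(-1)*9/3 = -(-1)*(⅓)*9 = -(-1)*3 = -⅓*(-9) = 3)
(-22*108 + (u(7) - 23)*(-23 - 11)) - 1*21939 = (-22*108 + (3 - 23)*(-23 - 11)) - 1*21939 = (-2376 - 20*(-34)) - 21939 = (-2376 + 680) - 21939 = -1696 - 21939 = -23635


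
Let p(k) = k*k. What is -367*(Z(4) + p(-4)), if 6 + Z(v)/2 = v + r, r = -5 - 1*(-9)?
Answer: -7340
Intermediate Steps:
r = 4 (r = -5 + 9 = 4)
p(k) = k**2
Z(v) = -4 + 2*v (Z(v) = -12 + 2*(v + 4) = -12 + 2*(4 + v) = -12 + (8 + 2*v) = -4 + 2*v)
-367*(Z(4) + p(-4)) = -367*((-4 + 2*4) + (-4)**2) = -367*((-4 + 8) + 16) = -367*(4 + 16) = -367*20 = -7340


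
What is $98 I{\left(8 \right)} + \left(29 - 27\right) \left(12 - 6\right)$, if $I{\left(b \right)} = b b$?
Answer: $6284$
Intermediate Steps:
$I{\left(b \right)} = b^{2}$
$98 I{\left(8 \right)} + \left(29 - 27\right) \left(12 - 6\right) = 98 \cdot 8^{2} + \left(29 - 27\right) \left(12 - 6\right) = 98 \cdot 64 + 2 \cdot 6 = 6272 + 12 = 6284$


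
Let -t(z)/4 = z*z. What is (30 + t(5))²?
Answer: 4900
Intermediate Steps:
t(z) = -4*z² (t(z) = -4*z*z = -4*z²)
(30 + t(5))² = (30 - 4*5²)² = (30 - 4*25)² = (30 - 100)² = (-70)² = 4900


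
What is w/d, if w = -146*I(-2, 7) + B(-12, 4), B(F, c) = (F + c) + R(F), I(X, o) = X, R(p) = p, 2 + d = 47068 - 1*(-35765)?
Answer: 272/82831 ≈ 0.0032838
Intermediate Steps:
d = 82831 (d = -2 + (47068 - 1*(-35765)) = -2 + (47068 + 35765) = -2 + 82833 = 82831)
B(F, c) = c + 2*F (B(F, c) = (F + c) + F = c + 2*F)
w = 272 (w = -146*(-2) + (4 + 2*(-12)) = 292 + (4 - 24) = 292 - 20 = 272)
w/d = 272/82831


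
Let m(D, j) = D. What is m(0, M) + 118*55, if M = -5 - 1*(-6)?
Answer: 6490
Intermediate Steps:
M = 1 (M = -5 + 6 = 1)
m(0, M) + 118*55 = 0 + 118*55 = 0 + 6490 = 6490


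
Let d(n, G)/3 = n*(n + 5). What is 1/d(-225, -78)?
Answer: 1/148500 ≈ 6.7340e-6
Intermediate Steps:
d(n, G) = 3*n*(5 + n) (d(n, G) = 3*(n*(n + 5)) = 3*(n*(5 + n)) = 3*n*(5 + n))
1/d(-225, -78) = 1/(3*(-225)*(5 - 225)) = 1/(3*(-225)*(-220)) = 1/148500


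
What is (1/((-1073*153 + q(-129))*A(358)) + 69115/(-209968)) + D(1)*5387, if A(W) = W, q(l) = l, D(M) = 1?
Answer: 16631401998775679/3087510360528 ≈ 5386.7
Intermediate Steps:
(1/((-1073*153 + q(-129))*A(358)) + 69115/(-209968)) + D(1)*5387 = (1/(-1073*153 - 129*358) + 69115/(-209968)) + 1*5387 = ((1/358)/(-164169 - 129) + 69115*(-1/209968)) + 5387 = ((1/358)/(-164298) - 69115/209968) + 5387 = (-1/164298*1/358 - 69115/209968) + 5387 = (-1/58818684 - 69115/209968) + 5387 = -1016313388657/3087510360528 + 5387 = 16631401998775679/3087510360528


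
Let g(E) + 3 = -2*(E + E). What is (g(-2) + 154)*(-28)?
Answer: -4452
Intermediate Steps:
g(E) = -3 - 4*E (g(E) = -3 - 2*(E + E) = -3 - 4*E)
(g(-2) + 154)*(-28) = ((-3 - 4*(-2)) + 154)*(-28) = ((-3 + 8) + 154)*(-28) = (5 + 154)*(-28) = 159*(-28) = -4452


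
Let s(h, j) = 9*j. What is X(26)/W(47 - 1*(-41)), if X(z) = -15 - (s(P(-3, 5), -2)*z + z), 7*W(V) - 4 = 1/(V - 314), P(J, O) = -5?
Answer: 96502/129 ≈ 748.08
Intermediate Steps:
W(V) = 4/7 + 1/(7*(-314 + V)) (W(V) = 4/7 + 1/(7*(V - 314)) = 4/7 + 1/(7*(-314 + V)))
X(z) = -15 + 17*z (X(z) = -15 - ((9*(-2))*z + z) = -15 - (-18*z + z) = -15 - (-17)*z = -15 + 17*z)
X(26)/W(47 - 1*(-41)) = (-15 + 17*26)/(((-1255 + 4*(47 - 1*(-41)))/(7*(-314 + (47 - 1*(-41)))))) = (-15 + 442)/(((-1255 + 4*(47 + 41))/(7*(-314 + (47 + 41))))) = 427/(((-1255 + 4*88)/(7*(-314 + 88)))) = 427/(((⅐)*(-1255 + 352)/(-226))) = 427/(((⅐)*(-1/226)*(-903))) = 427/(129/226) = 427*(226/129) = 96502/129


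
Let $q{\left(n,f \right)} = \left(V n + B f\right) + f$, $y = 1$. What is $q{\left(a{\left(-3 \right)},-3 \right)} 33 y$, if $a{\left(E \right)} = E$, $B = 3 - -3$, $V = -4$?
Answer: $-297$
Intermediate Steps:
$B = 6$ ($B = 3 + 3 = 6$)
$q{\left(n,f \right)} = - 4 n + 7 f$ ($q{\left(n,f \right)} = \left(- 4 n + 6 f\right) + f = - 4 n + 7 f$)
$q{\left(a{\left(-3 \right)},-3 \right)} 33 y = \left(\left(-4\right) \left(-3\right) + 7 \left(-3\right)\right) 33 \cdot 1 = \left(12 - 21\right) 33 \cdot 1 = \left(-9\right) 33 \cdot 1 = \left(-297\right) 1 = -297$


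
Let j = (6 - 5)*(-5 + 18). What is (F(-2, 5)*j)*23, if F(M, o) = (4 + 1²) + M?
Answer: 897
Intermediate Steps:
F(M, o) = 5 + M (F(M, o) = (4 + 1) + M = 5 + M)
j = 13 (j = 1*13 = 13)
(F(-2, 5)*j)*23 = ((5 - 2)*13)*23 = (3*13)*23 = 39*23 = 897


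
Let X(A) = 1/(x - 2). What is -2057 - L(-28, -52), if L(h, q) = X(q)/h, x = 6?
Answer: -230383/112 ≈ -2057.0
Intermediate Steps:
X(A) = 1/4 (X(A) = 1/(6 - 2) = 1/4)
L(h, q) = 1/(4*h)
-2057 - L(-28, -52) = -2057 - 1/(4*(-28)) = -2057 - (-1)/(4*28) = -2057 - 1*(-1/112) = -2057 + 1/112 = -230383/112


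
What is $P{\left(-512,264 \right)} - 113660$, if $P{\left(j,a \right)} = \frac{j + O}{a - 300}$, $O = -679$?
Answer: $- \frac{1363523}{12} \approx -1.1363 \cdot 10^{5}$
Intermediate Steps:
$P{\left(j,a \right)} = \frac{-679 + j}{-300 + a}$ ($P{\left(j,a \right)} = \frac{j - 679}{a - 300} = \frac{-679 + j}{-300 + a}$)
$P{\left(-512,264 \right)} - 113660 = \frac{-679 - 512}{-300 + 264} - 113660 = \frac{1}{-36} \left(-1191\right) - 113660 = \left(- \frac{1}{36}\right) \left(-1191\right) - 113660 = \frac{397}{12} - 113660 = - \frac{1363523}{12}$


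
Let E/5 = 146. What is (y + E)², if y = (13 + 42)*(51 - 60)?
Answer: 55225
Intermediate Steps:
E = 730 (E = 5*146 = 730)
y = -495 (y = 55*(-9) = -495)
(y + E)² = (-495 + 730)² = 235² = 55225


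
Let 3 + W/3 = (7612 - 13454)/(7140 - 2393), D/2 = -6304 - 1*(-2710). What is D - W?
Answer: -34061187/4747 ≈ -7175.3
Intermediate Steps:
D = -7188 (D = 2*(-6304 - 1*(-2710)) = 2*(-6304 + 2710) = 2*(-3594) = -7188)
W = -60249/4747 (W = -9 + 3*((7612 - 13454)/(7140 - 2393)) = -9 + 3*(-5842/4747) = -9 - 17526/4747 = -60249/4747 ≈ -12.692)
D - W = -7188 - 1*(-60249/4747) = -7188 + 60249/4747 = -34061187/4747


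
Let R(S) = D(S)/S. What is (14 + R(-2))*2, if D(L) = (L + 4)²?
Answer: 24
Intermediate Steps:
D(L) = (4 + L)²
R(S) = (4 + S)²/S
(14 + R(-2))*2 = (14 + (4 - 2)²/(-2))*2 = (14 - ½*2²)*2 = (14 - ½*4)*2 = (14 - 2)*2 = 12*2 = 24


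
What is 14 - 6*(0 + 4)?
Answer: -10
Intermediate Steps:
14 - 6*(0 + 4) = 14 - 6*4 = 14 - 24 = -10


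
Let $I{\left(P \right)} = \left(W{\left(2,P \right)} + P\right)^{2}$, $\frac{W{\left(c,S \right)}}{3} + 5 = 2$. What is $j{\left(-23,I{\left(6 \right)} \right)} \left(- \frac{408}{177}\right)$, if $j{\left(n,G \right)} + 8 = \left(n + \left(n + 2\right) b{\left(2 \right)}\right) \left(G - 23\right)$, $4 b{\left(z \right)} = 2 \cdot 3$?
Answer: $- \frac{102680}{59} \approx -1740.3$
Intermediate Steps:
$W{\left(c,S \right)} = -9$ ($W{\left(c,S \right)} = -15 + 3 \cdot 2 = -15 + 6 = -9$)
$b{\left(z \right)} = \frac{3}{2}$ ($b{\left(z \right)} = \frac{2 \cdot 3}{4} = \frac{1}{4} \cdot 6 = \frac{3}{2}$)
$I{\left(P \right)} = \left(-9 + P\right)^{2}$
$j{\left(n,G \right)} = -8 + \left(-23 + G\right) \left(3 + \frac{5 n}{2}\right)$ ($j{\left(n,G \right)} = -8 + \left(n + \left(n + 2\right) \frac{3}{2}\right) \left(G - 23\right) = -8 + \left(n + \left(2 + n\right) \frac{3}{2}\right) \left(-23 + G\right) = -8 + \left(n + \left(3 + \frac{3 n}{2}\right)\right) \left(-23 + G\right) = -8 + \left(3 + \frac{5 n}{2}\right) \left(-23 + G\right) = -8 + \left(-23 + G\right) \left(3 + \frac{5 n}{2}\right)$)
$j{\left(-23,I{\left(6 \right)} \right)} \left(- \frac{408}{177}\right) = \left(-77 + 3 \left(-9 + 6\right)^{2} - - \frac{2645}{2} + \frac{5}{2} \left(-9 + 6\right)^{2} \left(-23\right)\right) \left(- \frac{408}{177}\right) = \left(-77 + 3 \left(-3\right)^{2} + \frac{2645}{2} + \frac{5}{2} \left(-3\right)^{2} \left(-23\right)\right) \left(\left(-408\right) \frac{1}{177}\right) = \left(-77 + 3 \cdot 9 + \frac{2645}{2} + \frac{5}{2} \cdot 9 \left(-23\right)\right) \left(- \frac{136}{59}\right) = \left(-77 + 27 + \frac{2645}{2} - \frac{1035}{2}\right) \left(- \frac{136}{59}\right) = 755 \left(- \frac{136}{59}\right) = - \frac{102680}{59}$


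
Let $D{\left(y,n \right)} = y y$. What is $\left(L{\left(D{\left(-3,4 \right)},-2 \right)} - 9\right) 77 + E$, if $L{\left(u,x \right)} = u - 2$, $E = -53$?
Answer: $-207$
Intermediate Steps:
$D{\left(y,n \right)} = y^{2}$
$L{\left(u,x \right)} = -2 + u$
$\left(L{\left(D{\left(-3,4 \right)},-2 \right)} - 9\right) 77 + E = \left(\left(-2 + \left(-3\right)^{2}\right) - 9\right) 77 - 53 = \left(\left(-2 + 9\right) - 9\right) 77 - 53 = \left(7 - 9\right) 77 - 53 = \left(-2\right) 77 - 53 = -154 - 53 = -207$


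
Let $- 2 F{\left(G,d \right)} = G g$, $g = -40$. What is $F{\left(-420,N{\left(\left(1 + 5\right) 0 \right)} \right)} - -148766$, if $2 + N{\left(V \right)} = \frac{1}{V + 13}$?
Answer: $140366$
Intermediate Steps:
$N{\left(V \right)} = -2 + \frac{1}{13 + V}$ ($N{\left(V \right)} = -2 + \frac{1}{V + 13} = -2 + \frac{1}{13 + V}$)
$F{\left(G,d \right)} = 20 G$ ($F{\left(G,d \right)} = - \frac{G \left(-40\right)}{2} = - \frac{\left(-40\right) G}{2} = 20 G$)
$F{\left(-420,N{\left(\left(1 + 5\right) 0 \right)} \right)} - -148766 = 20 \left(-420\right) - -148766 = -8400 + 148766 = 140366$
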